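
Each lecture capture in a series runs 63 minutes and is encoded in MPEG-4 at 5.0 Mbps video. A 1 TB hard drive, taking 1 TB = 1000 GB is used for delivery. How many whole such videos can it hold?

63 min = 3780 s
Per item: 5.000 Mbps × 3780 s = 18,900 Mb = 2,362 MB.
Capacity: 1 TB = 8,000,000 Mb; 423.28 items → 423 complete.

423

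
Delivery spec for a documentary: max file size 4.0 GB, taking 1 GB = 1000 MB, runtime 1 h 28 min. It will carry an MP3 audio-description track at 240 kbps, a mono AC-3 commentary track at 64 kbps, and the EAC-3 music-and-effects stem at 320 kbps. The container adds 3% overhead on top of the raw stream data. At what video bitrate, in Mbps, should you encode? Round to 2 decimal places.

5.26 Mbps

Budget: 4.0 GB = 32000.0 Mb.
Stream payload after overhead: 32000.0 / 1.03 = 31068.0 Mb.
1 h 28 min = 88 min = 5280 s
Total bitrate budget: 31068.0 Mb / 5280 s = 5.884 Mbps.
Audio total: 240 + 64 + 320 = 624 kbps = 0.624 Mbps.
Video: 5.884 − 0.624 = 5.260 Mbps.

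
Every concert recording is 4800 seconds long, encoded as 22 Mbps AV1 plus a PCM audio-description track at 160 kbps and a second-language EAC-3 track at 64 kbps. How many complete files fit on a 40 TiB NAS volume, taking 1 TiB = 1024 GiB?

3298

Audio total: 160 + 64 = 224 kbps = 0.224 Mbps.
Total bitrate: 22.224 Mbps.
Per item: 22.224 Mbps × 4800 s = 106,675 Mb = 13,334 MB.
Capacity: 40 TiB = 351,843,721 Mb; 3298.27 items → 3298 complete.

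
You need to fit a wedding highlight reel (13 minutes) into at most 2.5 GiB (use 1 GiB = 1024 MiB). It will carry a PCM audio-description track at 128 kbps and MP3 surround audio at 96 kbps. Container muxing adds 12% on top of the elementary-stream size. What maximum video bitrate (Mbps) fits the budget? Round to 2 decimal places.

24.36 Mbps

Budget: 2.5 GiB = 21474.8 Mb.
Stream payload after overhead: 21474.8 / 1.12 = 19174.0 Mb.
13 min = 780 s
Total bitrate budget: 19174.0 Mb / 780 s = 24.582 Mbps.
Audio total: 128 + 96 = 224 kbps = 0.224 Mbps.
Video: 24.582 − 0.224 = 24.358 Mbps.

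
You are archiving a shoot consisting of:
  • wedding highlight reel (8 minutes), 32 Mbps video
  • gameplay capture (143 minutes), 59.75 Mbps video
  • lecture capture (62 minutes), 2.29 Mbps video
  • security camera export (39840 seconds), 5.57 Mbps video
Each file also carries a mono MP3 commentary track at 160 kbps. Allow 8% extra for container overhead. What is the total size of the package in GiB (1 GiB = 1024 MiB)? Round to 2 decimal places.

Audio: 160 kbps = 0.160 Mbps.
wedding highlight reel: 32.160 Mbps × 480 s × 1.08 = 16671.7 Mb
gameplay capture: 59.910 Mbps × 8580 s × 1.08 = 555150.0 Mb
lecture capture: 2.450 Mbps × 3720 s × 1.08 = 9843.1 Mb
security camera export: 5.730 Mbps × 39840 s × 1.08 = 246545.9 Mb
Total: 828210.7 Mb = 103526.3 MB.
= 96.42 GiB.

96.42 GiB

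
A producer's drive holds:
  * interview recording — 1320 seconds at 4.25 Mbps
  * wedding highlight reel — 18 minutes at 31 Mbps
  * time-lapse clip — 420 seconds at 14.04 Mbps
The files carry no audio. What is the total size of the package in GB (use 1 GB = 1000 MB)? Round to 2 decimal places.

5.62 GB

interview recording: 4.250 Mbps × 1320 s = 5610.0 Mb
wedding highlight reel: 31.000 Mbps × 1080 s = 33480.0 Mb
time-lapse clip: 14.040 Mbps × 420 s = 5896.8 Mb
Total: 44986.8 Mb = 5623.4 MB.
= 5.623 GB.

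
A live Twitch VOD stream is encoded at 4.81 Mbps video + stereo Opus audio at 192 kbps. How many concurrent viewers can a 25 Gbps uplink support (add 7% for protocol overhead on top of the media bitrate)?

Audio: 192 kbps = 0.192 Mbps.
Per-viewer media rate: 5.002 Mbps.
On the wire with 7% overhead: 5.352 Mbps.
25 Gbps = 25,000 Mbps; 25,000 / 5.352 = 4671.03 → 4671 viewers.

4671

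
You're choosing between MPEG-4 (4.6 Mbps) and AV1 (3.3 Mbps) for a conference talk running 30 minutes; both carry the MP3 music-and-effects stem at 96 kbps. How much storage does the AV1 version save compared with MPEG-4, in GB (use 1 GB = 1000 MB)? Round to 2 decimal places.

30 min = 1800 s
Audio: 96 kbps = 0.096 Mbps.
MPEG-4: 4.696 Mbps × 1800 s = 8452.8 Mb = 1.057 GB.
AV1: 3.396 Mbps × 1800 s = 6112.8 Mb = 0.764 GB.
Saving: 1.057 − 0.764 = 0.292 GB.

0.29 GB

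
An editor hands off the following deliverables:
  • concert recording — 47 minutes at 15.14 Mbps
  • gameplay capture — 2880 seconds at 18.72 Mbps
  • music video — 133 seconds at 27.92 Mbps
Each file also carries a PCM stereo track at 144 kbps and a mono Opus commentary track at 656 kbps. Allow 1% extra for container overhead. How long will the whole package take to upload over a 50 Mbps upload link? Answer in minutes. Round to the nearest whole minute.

35 minutes

Audio total: 144 + 656 = 800 kbps = 0.800 Mbps.
concert recording: 15.940 Mbps × 2820 s × 1.01 = 45400.3 Mb
gameplay capture: 19.520 Mbps × 2880 s × 1.01 = 56779.8 Mb
music video: 28.720 Mbps × 133 s × 1.01 = 3858.0 Mb
Total: 106038.0 Mb = 13254.8 MB.
At 50 Mbps: 106038.0 / 50 = 2121 s ≈ 35.3 minutes.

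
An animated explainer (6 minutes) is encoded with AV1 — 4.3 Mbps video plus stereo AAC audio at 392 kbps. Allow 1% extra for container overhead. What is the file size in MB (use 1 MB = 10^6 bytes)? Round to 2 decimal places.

6 min = 360 s
Audio: 392 kbps = 0.392 Mbps.
Total bitrate: 4.3 + 0.392 = 4.692 Mbps.
Stream data: 4.692 Mbps × 360 s = 1689.1 Mb.
With 1% container overhead: ×1.01.
1,706 Mb ÷ 8 = 213.3 MB → 213.3 MB.

213.25 MB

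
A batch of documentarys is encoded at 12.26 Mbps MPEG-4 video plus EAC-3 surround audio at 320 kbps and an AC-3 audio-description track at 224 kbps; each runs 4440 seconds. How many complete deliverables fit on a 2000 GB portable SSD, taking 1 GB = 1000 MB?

281

Audio total: 320 + 224 = 544 kbps = 0.544 Mbps.
Total bitrate: 12.804 Mbps.
Per item: 12.804 Mbps × 4440 s = 56,850 Mb = 7,106 MB.
Capacity: 2000 GB = 16,000,000 Mb; 281.44 items → 281 complete.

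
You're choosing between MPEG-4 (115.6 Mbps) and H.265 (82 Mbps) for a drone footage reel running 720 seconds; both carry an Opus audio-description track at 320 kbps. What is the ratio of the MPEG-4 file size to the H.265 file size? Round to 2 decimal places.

1.41

Audio: 320 kbps = 0.320 Mbps.
MPEG-4: 115.920 Mbps × 720 s = 83462.4 Mb = 10.433 GB.
H.265: 82.320 Mbps × 720 s = 59270.4 Mb = 7.409 GB.
Ratio: 10.433 / 7.409 = 1.408.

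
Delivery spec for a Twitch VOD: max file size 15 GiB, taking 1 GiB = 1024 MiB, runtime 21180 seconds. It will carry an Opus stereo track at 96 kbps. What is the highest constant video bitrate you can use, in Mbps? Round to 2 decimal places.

Budget: 15 GiB = 128849.0 Mb.
Total bitrate budget: 128849.0 Mb / 21180 s = 6.084 Mbps.
Audio: 96 kbps = 0.096 Mbps.
Video: 6.084 − 0.096 = 5.988 Mbps.

5.99 Mbps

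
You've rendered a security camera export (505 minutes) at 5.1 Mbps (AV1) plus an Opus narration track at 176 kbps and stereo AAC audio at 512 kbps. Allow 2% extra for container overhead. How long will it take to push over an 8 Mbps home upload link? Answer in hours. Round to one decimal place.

6.2 hours

505 min = 30300 s
Audio total: 176 + 512 = 688 kbps = 0.688 Mbps.
Total bitrate: 5.788 Mbps.
File: 5.788 Mbps × 30300 s = 175376.4 Mb.
With 2% container overhead: ×1.02. → 178883.9 Mb.
At 8 Mbps: 178883.9 / 8 = 22360.5 s ≈ 6.21 hours.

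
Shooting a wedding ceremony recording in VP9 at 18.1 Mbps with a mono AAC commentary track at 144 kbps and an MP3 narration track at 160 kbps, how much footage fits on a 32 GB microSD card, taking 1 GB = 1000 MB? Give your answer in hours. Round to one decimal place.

Audio total: 144 + 160 = 304 kbps = 0.304 Mbps.
Total bitrate: 18.1 + 0.304 = 18.404 Mbps.
Capacity: 32 GB = 256,000 Mb.
Recording time: 256,000 / 18.404 = 13,910 s ≈ 3.86 hours.

3.9 hours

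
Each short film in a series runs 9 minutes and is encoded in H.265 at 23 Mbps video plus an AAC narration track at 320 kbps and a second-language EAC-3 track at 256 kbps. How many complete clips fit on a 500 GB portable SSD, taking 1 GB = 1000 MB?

314

9 min = 540 s
Audio total: 320 + 256 = 576 kbps = 0.576 Mbps.
Total bitrate: 23.576 Mbps.
Per item: 23.576 Mbps × 540 s = 12,731 Mb = 1,591 MB.
Capacity: 500 GB = 4,000,000 Mb; 314.19 items → 314 complete.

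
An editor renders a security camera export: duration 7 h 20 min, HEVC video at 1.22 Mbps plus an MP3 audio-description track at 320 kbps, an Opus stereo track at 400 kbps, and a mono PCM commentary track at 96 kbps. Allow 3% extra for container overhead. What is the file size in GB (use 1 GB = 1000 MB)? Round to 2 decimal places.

6.92 GB

7 h 20 min = 440 min = 26400 s
Audio total: 320 + 400 + 96 = 816 kbps = 0.816 Mbps.
Total bitrate: 1.22 + 0.816 = 2.036 Mbps.
Stream data: 2.036 Mbps × 26400 s = 53750.4 Mb.
With 3% container overhead: ×1.03.
55,363 Mb ÷ 8 = 6,920 MB → 6.920 GB.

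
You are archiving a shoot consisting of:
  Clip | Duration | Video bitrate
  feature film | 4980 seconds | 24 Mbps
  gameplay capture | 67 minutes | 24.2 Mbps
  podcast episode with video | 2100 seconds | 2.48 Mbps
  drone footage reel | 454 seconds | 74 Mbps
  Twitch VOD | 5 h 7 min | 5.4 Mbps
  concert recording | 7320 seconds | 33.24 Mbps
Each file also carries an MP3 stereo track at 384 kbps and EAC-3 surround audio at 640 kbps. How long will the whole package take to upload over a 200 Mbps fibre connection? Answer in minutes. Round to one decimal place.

53.0 minutes

Audio total: 384 + 640 = 1024 kbps = 1.024 Mbps.
feature film: 25.024 Mbps × 4980 s = 124619.5 Mb
gameplay capture: 25.224 Mbps × 4020 s = 101400.5 Mb
podcast episode with video: 3.504 Mbps × 2100 s = 7358.4 Mb
drone footage reel: 75.024 Mbps × 454 s = 34060.9 Mb
Twitch VOD: 6.424 Mbps × 18420 s = 118330.1 Mb
concert recording: 34.264 Mbps × 7320 s = 250812.5 Mb
Total: 636581.9 Mb = 79572.7 MB.
At 200 Mbps: 636581.9 / 200 = 3183 s ≈ 53 minutes.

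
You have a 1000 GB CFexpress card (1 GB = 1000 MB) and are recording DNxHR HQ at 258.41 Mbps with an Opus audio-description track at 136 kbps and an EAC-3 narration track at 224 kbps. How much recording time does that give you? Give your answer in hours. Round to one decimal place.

Audio total: 136 + 224 = 360 kbps = 0.360 Mbps.
Total bitrate: 258.41 + 0.360 = 258.770 Mbps.
Capacity: 1000 GB = 8,000,000 Mb.
Recording time: 8,000,000 / 258.770 = 30,915 s ≈ 8.59 hours.

8.6 hours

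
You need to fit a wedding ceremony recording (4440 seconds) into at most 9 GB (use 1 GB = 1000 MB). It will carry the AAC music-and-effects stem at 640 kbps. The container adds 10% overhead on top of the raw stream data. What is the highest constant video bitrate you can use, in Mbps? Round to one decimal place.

14.1 Mbps

Budget: 9 GB = 72000.0 Mb.
Stream payload after overhead: 72000.0 / 1.10 = 65454.5 Mb.
Total bitrate budget: 65454.5 Mb / 4440 s = 14.742 Mbps.
Audio: 640 kbps = 0.640 Mbps.
Video: 14.742 − 0.640 = 14.102 Mbps.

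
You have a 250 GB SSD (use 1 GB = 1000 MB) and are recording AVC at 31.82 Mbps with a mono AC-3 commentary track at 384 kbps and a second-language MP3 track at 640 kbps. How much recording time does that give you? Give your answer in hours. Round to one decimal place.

Audio total: 384 + 640 = 1024 kbps = 1.024 Mbps.
Total bitrate: 31.82 + 1.024 = 32.844 Mbps.
Capacity: 250 GB = 2,000,000 Mb.
Recording time: 2,000,000 / 32.844 = 60,894 s ≈ 16.9 hours.

16.9 hours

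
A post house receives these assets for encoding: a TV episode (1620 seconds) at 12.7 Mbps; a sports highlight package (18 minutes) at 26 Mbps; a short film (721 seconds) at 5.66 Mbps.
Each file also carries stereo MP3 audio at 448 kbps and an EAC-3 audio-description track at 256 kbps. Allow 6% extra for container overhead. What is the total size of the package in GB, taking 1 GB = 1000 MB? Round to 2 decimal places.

7.31 GB

Audio total: 448 + 256 = 704 kbps = 0.704 Mbps.
TV episode: 13.404 Mbps × 1620 s × 1.06 = 23017.3 Mb
sports highlight package: 26.704 Mbps × 1080 s × 1.06 = 30570.7 Mb
short film: 6.364 Mbps × 721 s × 1.06 = 4863.8 Mb
Total: 58451.8 Mb = 7306.5 MB.
= 7.306 GB.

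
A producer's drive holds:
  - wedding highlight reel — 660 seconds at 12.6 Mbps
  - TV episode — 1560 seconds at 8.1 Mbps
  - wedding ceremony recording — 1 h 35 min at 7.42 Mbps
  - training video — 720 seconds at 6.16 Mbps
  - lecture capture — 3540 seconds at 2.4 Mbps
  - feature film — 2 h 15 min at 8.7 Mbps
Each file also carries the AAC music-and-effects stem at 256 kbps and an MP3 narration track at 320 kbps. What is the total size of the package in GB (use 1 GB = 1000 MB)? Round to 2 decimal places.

19.79 GB

Audio total: 256 + 320 = 576 kbps = 0.576 Mbps.
wedding highlight reel: 13.176 Mbps × 660 s = 8696.2 Mb
TV episode: 8.676 Mbps × 1560 s = 13534.6 Mb
wedding ceremony recording: 7.996 Mbps × 5700 s = 45577.2 Mb
training video: 6.736 Mbps × 720 s = 4849.9 Mb
lecture capture: 2.976 Mbps × 3540 s = 10535.0 Mb
feature film: 9.276 Mbps × 8100 s = 75135.6 Mb
Total: 158328.5 Mb = 19791.1 MB.
= 19.79 GB.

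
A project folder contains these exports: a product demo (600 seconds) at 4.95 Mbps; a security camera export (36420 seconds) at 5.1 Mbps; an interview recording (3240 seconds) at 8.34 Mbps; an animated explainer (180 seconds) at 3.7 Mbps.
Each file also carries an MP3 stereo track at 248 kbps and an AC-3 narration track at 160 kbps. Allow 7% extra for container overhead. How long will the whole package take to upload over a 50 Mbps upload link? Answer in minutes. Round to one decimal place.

83.1 minutes

Audio total: 248 + 160 = 408 kbps = 0.408 Mbps.
product demo: 5.358 Mbps × 600 s × 1.07 = 3439.8 Mb
security camera export: 5.508 Mbps × 36420 s × 1.07 = 214643.5 Mb
interview recording: 8.748 Mbps × 3240 s × 1.07 = 30327.6 Mb
animated explainer: 4.108 Mbps × 180 s × 1.07 = 791.2 Mb
Total: 249202.1 Mb = 31150.3 MB.
At 50 Mbps: 249202.1 / 50 = 4984 s ≈ 83.1 minutes.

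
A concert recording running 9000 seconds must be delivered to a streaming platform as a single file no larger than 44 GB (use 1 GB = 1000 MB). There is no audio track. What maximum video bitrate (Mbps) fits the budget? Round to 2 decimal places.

Budget: 44 GB = 352000.0 Mb.
Total bitrate budget: 352000.0 Mb / 9000 s = 39.111 Mbps.

39.11 Mbps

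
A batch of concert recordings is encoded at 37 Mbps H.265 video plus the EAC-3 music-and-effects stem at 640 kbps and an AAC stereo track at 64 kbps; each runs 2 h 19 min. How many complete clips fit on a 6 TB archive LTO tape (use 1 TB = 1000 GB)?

152

2 h 19 min = 139 min = 8340 s
Audio total: 640 + 64 = 704 kbps = 0.704 Mbps.
Total bitrate: 37.704 Mbps.
Per item: 37.704 Mbps × 8340 s = 314,451 Mb = 39,306 MB.
Capacity: 6 TB = 48,000,000 Mb; 152.65 items → 152 complete.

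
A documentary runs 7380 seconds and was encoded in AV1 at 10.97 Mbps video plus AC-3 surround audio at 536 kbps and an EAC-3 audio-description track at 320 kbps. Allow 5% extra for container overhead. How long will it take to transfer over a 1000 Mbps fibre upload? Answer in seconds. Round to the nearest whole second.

92 seconds

Audio total: 536 + 320 = 856 kbps = 0.856 Mbps.
Total bitrate: 11.826 Mbps.
File: 11.826 Mbps × 7380 s = 87275.9 Mb.
With 5% container overhead: ×1.05. → 91639.7 Mb.
At 1000 Mbps: 91639.7 / 1000 = 91.6 s ≈ 91.6 seconds.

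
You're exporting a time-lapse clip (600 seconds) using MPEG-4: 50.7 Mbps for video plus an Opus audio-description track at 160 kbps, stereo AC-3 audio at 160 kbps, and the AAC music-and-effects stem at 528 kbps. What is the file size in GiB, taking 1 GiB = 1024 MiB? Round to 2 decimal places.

Audio total: 160 + 160 + 528 = 848 kbps = 0.848 Mbps.
Total bitrate: 50.7 + 0.848 = 51.548 Mbps.
Stream data: 51.548 Mbps × 600 s = 30928.8 Mb.
30,929 Mb = 3,866,100,000 bytes ÷ 1,073,741,824 = 3.601 GiB.

3.60 GiB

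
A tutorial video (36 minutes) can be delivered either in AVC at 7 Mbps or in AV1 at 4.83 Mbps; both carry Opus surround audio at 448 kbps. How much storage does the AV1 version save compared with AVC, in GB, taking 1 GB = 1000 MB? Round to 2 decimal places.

0.59 GB

36 min = 2160 s
Audio: 448 kbps = 0.448 Mbps.
AVC: 7.448 Mbps × 2160 s = 16087.7 Mb = 2.011 GB.
AV1: 5.278 Mbps × 2160 s = 11400.5 Mb = 1.425 GB.
Saving: 2.011 − 1.425 = 0.586 GB.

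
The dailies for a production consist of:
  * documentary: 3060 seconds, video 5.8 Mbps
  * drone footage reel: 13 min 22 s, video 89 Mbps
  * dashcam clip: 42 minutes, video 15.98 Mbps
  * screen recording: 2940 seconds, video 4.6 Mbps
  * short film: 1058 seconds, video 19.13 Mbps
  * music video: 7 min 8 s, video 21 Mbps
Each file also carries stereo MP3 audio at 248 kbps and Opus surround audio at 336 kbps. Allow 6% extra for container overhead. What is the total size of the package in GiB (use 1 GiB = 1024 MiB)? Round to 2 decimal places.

22.02 GiB

Audio total: 248 + 336 = 584 kbps = 0.584 Mbps.
documentary: 6.384 Mbps × 3060 s × 1.06 = 20707.1 Mb
drone footage reel: 89.584 Mbps × 802 s × 1.06 = 76157.2 Mb
dashcam clip: 16.564 Mbps × 2520 s × 1.06 = 44245.8 Mb
screen recording: 5.184 Mbps × 2940 s × 1.06 = 16155.4 Mb
short film: 19.714 Mbps × 1058 s × 1.06 = 22108.9 Mb
music video: 21.584 Mbps × 428 s × 1.06 = 9792.2 Mb
Total: 189166.6 Mb = 23645.8 MB.
= 22.02 GiB.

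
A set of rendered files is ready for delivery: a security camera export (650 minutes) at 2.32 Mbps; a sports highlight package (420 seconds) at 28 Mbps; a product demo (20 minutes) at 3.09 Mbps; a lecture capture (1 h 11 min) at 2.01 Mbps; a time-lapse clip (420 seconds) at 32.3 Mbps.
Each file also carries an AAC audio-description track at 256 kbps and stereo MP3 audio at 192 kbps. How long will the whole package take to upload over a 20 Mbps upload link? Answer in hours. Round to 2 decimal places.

Audio total: 256 + 192 = 448 kbps = 0.448 Mbps.
security camera export: 2.768 Mbps × 39000 s = 107952.0 Mb
sports highlight package: 28.448 Mbps × 420 s = 11948.2 Mb
product demo: 3.538 Mbps × 1200 s = 4245.6 Mb
lecture capture: 2.458 Mbps × 4260 s = 10471.1 Mb
time-lapse clip: 32.748 Mbps × 420 s = 13754.2 Mb
Total: 148371.0 Mb = 18546.4 MB.
At 20 Mbps: 148371.0 / 20 = 7419 s ≈ 2.06 hours.

2.06 hours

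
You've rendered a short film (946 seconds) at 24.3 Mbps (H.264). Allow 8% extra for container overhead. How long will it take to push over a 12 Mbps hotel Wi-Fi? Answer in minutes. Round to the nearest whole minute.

File: 24.300 Mbps × 946 s = 22987.8 Mb.
With 8% container overhead: ×1.08. → 24826.8 Mb.
At 12 Mbps: 24826.8 / 12 = 2068.9 s ≈ 34.5 minutes.

34 minutes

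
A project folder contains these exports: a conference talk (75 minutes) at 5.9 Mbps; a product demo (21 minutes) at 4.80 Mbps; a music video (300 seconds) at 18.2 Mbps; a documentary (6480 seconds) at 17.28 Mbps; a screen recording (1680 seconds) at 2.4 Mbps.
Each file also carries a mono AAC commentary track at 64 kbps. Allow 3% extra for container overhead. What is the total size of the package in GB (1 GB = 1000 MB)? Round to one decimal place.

Audio: 64 kbps = 0.064 Mbps.
conference talk: 5.964 Mbps × 4500 s × 1.03 = 27643.1 Mb
product demo: 4.864 Mbps × 1260 s × 1.03 = 6312.5 Mb
music video: 18.264 Mbps × 300 s × 1.03 = 5643.6 Mb
documentary: 17.344 Mbps × 6480 s × 1.03 = 115760.8 Mb
screen recording: 2.464 Mbps × 1680 s × 1.03 = 4263.7 Mb
Total: 159623.7 Mb = 19953.0 MB.
= 19.95 GB.

20.0 GB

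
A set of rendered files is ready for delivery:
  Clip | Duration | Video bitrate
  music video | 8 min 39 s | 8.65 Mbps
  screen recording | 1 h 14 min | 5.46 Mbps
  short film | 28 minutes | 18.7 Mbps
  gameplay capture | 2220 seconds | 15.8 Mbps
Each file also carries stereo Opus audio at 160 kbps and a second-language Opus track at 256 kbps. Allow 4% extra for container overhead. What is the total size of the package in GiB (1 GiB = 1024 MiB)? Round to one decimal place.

12.0 GiB

Audio total: 160 + 256 = 416 kbps = 0.416 Mbps.
music video: 9.066 Mbps × 519 s × 1.04 = 4893.5 Mb
screen recording: 5.876 Mbps × 4440 s × 1.04 = 27133.0 Mb
short film: 19.116 Mbps × 1680 s × 1.04 = 33399.5 Mb
gameplay capture: 16.216 Mbps × 2220 s × 1.04 = 37439.5 Mb
Total: 102865.5 Mb = 12858.2 MB.
= 11.98 GiB.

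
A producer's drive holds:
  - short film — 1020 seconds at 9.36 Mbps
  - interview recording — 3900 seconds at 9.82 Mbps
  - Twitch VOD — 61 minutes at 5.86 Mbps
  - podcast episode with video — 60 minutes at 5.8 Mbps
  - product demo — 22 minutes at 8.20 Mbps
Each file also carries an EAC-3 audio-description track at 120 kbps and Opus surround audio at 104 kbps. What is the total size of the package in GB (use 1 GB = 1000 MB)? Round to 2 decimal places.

Audio total: 120 + 104 = 224 kbps = 0.224 Mbps.
short film: 9.584 Mbps × 1020 s = 9775.7 Mb
interview recording: 10.044 Mbps × 3900 s = 39171.6 Mb
Twitch VOD: 6.084 Mbps × 3660 s = 22267.4 Mb
podcast episode with video: 6.024 Mbps × 3600 s = 21686.4 Mb
product demo: 8.424 Mbps × 1320 s = 11119.7 Mb
Total: 104020.8 Mb = 13002.6 MB.
= 13.00 GB.

13.00 GB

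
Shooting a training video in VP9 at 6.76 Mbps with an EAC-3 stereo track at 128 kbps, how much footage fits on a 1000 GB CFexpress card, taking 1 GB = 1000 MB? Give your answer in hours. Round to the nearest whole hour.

Audio: 128 kbps = 0.128 Mbps.
Total bitrate: 6.76 + 0.128 = 6.888 Mbps.
Capacity: 1000 GB = 8,000,000 Mb.
Recording time: 8,000,000 / 6.888 = 1,161,440 s ≈ 323 hours.

323 hours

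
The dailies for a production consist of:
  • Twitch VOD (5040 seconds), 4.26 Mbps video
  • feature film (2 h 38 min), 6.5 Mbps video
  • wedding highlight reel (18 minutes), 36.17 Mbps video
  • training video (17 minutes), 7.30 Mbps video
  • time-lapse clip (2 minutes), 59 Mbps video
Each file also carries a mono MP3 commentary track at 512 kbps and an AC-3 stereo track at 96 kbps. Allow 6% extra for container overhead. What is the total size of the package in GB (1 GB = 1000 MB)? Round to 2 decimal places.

Audio total: 512 + 96 = 608 kbps = 0.608 Mbps.
Twitch VOD: 4.868 Mbps × 5040 s × 1.06 = 26006.8 Mb
feature film: 7.108 Mbps × 9480 s × 1.06 = 71426.9 Mb
wedding highlight reel: 36.778 Mbps × 1080 s × 1.06 = 42103.5 Mb
training video: 7.908 Mbps × 1020 s × 1.06 = 8550.1 Mb
time-lapse clip: 59.608 Mbps × 120 s × 1.06 = 7582.1 Mb
Total: 155669.4 Mb = 19458.7 MB.
= 19.46 GB.

19.46 GB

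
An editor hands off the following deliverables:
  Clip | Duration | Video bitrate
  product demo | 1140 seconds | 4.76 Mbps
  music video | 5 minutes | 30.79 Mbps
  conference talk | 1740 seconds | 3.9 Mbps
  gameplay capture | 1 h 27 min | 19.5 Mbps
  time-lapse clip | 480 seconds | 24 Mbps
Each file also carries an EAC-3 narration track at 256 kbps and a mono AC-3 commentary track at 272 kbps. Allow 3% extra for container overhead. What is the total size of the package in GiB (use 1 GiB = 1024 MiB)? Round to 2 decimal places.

16.72 GiB

Audio total: 256 + 272 = 528 kbps = 0.528 Mbps.
product demo: 5.288 Mbps × 1140 s × 1.03 = 6209.2 Mb
music video: 31.318 Mbps × 300 s × 1.03 = 9677.3 Mb
conference talk: 4.428 Mbps × 1740 s × 1.03 = 7935.9 Mb
gameplay capture: 20.028 Mbps × 5220 s × 1.03 = 107682.5 Mb
time-lapse clip: 24.528 Mbps × 480 s × 1.03 = 12126.6 Mb
Total: 143631.5 Mb = 17953.9 MB.
= 16.72 GiB.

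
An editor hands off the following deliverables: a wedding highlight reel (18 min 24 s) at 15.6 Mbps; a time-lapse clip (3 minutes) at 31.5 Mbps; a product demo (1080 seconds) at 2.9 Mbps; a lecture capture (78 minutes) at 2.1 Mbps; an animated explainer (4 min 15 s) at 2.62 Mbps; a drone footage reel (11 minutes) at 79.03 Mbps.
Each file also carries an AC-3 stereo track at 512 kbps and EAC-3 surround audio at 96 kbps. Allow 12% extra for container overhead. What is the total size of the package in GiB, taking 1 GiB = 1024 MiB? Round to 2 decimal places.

12.19 GiB

Audio total: 512 + 96 = 608 kbps = 0.608 Mbps.
wedding highlight reel: 16.208 Mbps × 1104 s × 1.12 = 20040.9 Mb
time-lapse clip: 32.108 Mbps × 180 s × 1.12 = 6473.0 Mb
product demo: 3.508 Mbps × 1080 s × 1.12 = 4243.3 Mb
lecture capture: 2.708 Mbps × 4680 s × 1.12 = 14194.3 Mb
animated explainer: 3.228 Mbps × 255 s × 1.12 = 921.9 Mb
drone footage reel: 79.638 Mbps × 660 s × 1.12 = 58868.4 Mb
Total: 104741.7 Mb = 13092.7 MB.
= 12.19 GiB.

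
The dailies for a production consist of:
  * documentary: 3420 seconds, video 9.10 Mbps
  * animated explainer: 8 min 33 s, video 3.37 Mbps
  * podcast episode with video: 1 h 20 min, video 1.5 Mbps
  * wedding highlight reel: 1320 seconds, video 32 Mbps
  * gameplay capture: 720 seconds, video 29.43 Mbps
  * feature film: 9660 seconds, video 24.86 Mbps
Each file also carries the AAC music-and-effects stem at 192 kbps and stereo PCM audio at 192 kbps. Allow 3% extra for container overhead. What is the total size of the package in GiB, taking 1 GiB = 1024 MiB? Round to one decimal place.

42.1 GiB

Audio total: 192 + 192 = 384 kbps = 0.384 Mbps.
documentary: 9.484 Mbps × 3420 s × 1.03 = 33408.3 Mb
animated explainer: 3.754 Mbps × 513 s × 1.03 = 1983.6 Mb
podcast episode with video: 1.884 Mbps × 4800 s × 1.03 = 9314.5 Mb
wedding highlight reel: 32.384 Mbps × 1320 s × 1.03 = 44029.3 Mb
gameplay capture: 29.814 Mbps × 720 s × 1.03 = 22110.1 Mb
feature film: 25.244 Mbps × 9660 s × 1.03 = 251172.8 Mb
Total: 362018.5 Mb = 45252.3 MB.
= 42.14 GiB.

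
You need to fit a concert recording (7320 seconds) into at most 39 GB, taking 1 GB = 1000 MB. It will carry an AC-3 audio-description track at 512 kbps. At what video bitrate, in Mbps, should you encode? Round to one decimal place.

42.1 Mbps

Budget: 39 GB = 312000.0 Mb.
Total bitrate budget: 312000.0 Mb / 7320 s = 42.623 Mbps.
Audio: 512 kbps = 0.512 Mbps.
Video: 42.623 − 0.512 = 42.111 Mbps.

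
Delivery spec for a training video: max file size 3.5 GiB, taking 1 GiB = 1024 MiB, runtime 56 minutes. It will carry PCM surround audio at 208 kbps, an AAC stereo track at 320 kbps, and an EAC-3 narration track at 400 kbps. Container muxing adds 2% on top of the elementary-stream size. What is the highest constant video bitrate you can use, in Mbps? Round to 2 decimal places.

Budget: 3.5 GiB = 30064.8 Mb.
Stream payload after overhead: 30064.8 / 1.02 = 29475.3 Mb.
56 min = 3360 s
Total bitrate budget: 29475.3 Mb / 3360 s = 8.772 Mbps.
Audio total: 208 + 320 + 400 = 928 kbps = 0.928 Mbps.
Video: 8.772 − 0.928 = 7.844 Mbps.

7.84 Mbps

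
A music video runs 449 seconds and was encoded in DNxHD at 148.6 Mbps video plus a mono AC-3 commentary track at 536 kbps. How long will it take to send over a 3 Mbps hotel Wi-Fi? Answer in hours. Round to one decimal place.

Audio: 536 kbps = 0.536 Mbps.
Total bitrate: 149.136 Mbps.
File: 149.136 Mbps × 449 s = 66962.1 Mb.
At 3 Mbps: 66962.1 / 3 = 22320.7 s ≈ 6.2 hours.

6.2 hours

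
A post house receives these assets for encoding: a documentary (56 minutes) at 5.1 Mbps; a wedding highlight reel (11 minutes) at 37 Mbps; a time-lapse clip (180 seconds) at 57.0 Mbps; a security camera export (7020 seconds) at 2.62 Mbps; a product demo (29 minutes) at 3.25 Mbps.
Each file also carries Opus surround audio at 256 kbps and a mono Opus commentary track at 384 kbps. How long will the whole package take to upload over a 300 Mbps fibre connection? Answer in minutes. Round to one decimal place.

4.7 minutes

Audio total: 256 + 384 = 640 kbps = 0.640 Mbps.
documentary: 5.740 Mbps × 3360 s = 19286.4 Mb
wedding highlight reel: 37.640 Mbps × 660 s = 24842.4 Mb
time-lapse clip: 57.640 Mbps × 180 s = 10375.2 Mb
security camera export: 3.260 Mbps × 7020 s = 22885.2 Mb
product demo: 3.890 Mbps × 1740 s = 6768.6 Mb
Total: 84157.8 Mb = 10519.7 MB.
At 300 Mbps: 84157.8 / 300 = 281 s ≈ 4.68 minutes.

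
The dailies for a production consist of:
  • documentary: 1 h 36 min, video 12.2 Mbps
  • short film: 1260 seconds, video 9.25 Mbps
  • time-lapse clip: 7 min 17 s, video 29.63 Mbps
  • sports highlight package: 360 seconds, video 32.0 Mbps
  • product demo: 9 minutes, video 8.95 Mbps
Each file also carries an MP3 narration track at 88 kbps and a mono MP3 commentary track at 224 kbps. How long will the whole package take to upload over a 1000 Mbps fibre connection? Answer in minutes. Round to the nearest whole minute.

2 minutes

Audio total: 88 + 224 = 312 kbps = 0.312 Mbps.
documentary: 12.512 Mbps × 5760 s = 72069.1 Mb
short film: 9.562 Mbps × 1260 s = 12048.1 Mb
time-lapse clip: 29.942 Mbps × 437 s = 13084.7 Mb
sports highlight package: 32.312 Mbps × 360 s = 11632.3 Mb
product demo: 9.262 Mbps × 540 s = 5001.5 Mb
Total: 113835.7 Mb = 14229.5 MB.
At 1000 Mbps: 113835.7 / 1000 = 114 s ≈ 1.9 minutes.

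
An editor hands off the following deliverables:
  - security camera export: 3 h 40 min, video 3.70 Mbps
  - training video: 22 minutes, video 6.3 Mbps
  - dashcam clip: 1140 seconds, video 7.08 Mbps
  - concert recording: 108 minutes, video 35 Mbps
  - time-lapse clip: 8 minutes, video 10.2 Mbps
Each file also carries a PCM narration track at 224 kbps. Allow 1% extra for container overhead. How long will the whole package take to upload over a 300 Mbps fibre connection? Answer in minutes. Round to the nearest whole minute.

Audio: 224 kbps = 0.224 Mbps.
security camera export: 3.924 Mbps × 13200 s × 1.01 = 52314.8 Mb
training video: 6.524 Mbps × 1320 s × 1.01 = 8697.8 Mb
dashcam clip: 7.304 Mbps × 1140 s × 1.01 = 8409.8 Mb
concert recording: 35.224 Mbps × 6480 s × 1.01 = 230534.0 Mb
time-lapse clip: 10.424 Mbps × 480 s × 1.01 = 5053.6 Mb
Total: 305010.0 Mb = 38126.2 MB.
At 300 Mbps: 305010.0 / 300 = 1017 s ≈ 16.9 minutes.

17 minutes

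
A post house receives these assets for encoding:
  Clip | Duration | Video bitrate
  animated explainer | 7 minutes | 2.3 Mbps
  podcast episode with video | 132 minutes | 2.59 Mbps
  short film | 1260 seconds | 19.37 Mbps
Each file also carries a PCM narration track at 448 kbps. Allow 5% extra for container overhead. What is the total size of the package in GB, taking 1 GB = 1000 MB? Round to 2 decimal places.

Audio: 448 kbps = 0.448 Mbps.
animated explainer: 2.748 Mbps × 420 s × 1.05 = 1211.9 Mb
podcast episode with video: 3.038 Mbps × 7920 s × 1.05 = 25264.0 Mb
short film: 19.818 Mbps × 1260 s × 1.05 = 26219.2 Mb
Total: 52695.1 Mb = 6586.9 MB.
= 6.587 GB.

6.59 GB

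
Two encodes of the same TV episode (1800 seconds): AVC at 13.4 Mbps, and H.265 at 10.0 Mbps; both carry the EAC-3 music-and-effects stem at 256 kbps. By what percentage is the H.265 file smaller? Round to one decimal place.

Audio: 256 kbps = 0.256 Mbps.
AVC: 13.656 Mbps × 1800 s = 24580.8 Mb = 3.073 GB.
H.265: 10.256 Mbps × 1800 s = 18460.8 Mb = 2.308 GB.
Reduction: (1 − 2.308/3.073) × 100 = 24.90%.

24.9%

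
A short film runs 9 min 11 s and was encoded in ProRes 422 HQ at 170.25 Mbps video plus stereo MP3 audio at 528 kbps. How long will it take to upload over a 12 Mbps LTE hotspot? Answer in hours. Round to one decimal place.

9 min 11 s = 551 s
Audio: 528 kbps = 0.528 Mbps.
Total bitrate: 170.778 Mbps.
File: 170.778 Mbps × 551 s = 94098.7 Mb.
At 12 Mbps: 94098.7 / 12 = 7841.6 s ≈ 2.18 hours.

2.2 hours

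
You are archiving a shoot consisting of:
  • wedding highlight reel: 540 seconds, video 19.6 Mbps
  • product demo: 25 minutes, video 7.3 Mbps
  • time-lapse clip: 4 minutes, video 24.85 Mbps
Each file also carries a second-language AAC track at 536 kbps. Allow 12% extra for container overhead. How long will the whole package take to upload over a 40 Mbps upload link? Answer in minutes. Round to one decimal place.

13.4 minutes

Audio: 536 kbps = 0.536 Mbps.
wedding highlight reel: 20.136 Mbps × 540 s × 1.12 = 12178.3 Mb
product demo: 7.836 Mbps × 1500 s × 1.12 = 13164.5 Mb
time-lapse clip: 25.386 Mbps × 240 s × 1.12 = 6823.8 Mb
Total: 32166.5 Mb = 4020.8 MB.
At 40 Mbps: 32166.5 / 40 = 804 s ≈ 13.4 minutes.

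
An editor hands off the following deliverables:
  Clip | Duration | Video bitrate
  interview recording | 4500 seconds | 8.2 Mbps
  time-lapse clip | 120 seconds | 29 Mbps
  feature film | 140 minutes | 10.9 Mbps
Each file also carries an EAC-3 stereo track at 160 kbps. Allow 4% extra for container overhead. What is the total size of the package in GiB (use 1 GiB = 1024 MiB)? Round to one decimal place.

16.2 GiB

Audio: 160 kbps = 0.160 Mbps.
interview recording: 8.360 Mbps × 4500 s × 1.04 = 39124.8 Mb
time-lapse clip: 29.160 Mbps × 120 s × 1.04 = 3639.2 Mb
feature film: 11.060 Mbps × 8400 s × 1.04 = 96620.2 Mb
Total: 139384.1 Mb = 17423.0 MB.
= 16.23 GiB.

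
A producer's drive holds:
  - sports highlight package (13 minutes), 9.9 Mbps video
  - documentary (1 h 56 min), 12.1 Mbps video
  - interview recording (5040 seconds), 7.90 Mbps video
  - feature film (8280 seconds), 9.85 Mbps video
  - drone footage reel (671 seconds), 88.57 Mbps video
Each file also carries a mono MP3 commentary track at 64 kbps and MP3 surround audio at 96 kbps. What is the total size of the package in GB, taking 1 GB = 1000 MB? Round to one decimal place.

Audio total: 64 + 96 = 160 kbps = 0.160 Mbps.
sports highlight package: 10.060 Mbps × 780 s = 7846.8 Mb
documentary: 12.260 Mbps × 6960 s = 85329.6 Mb
interview recording: 8.060 Mbps × 5040 s = 40622.4 Mb
feature film: 10.010 Mbps × 8280 s = 82882.8 Mb
drone footage reel: 88.730 Mbps × 671 s = 59537.8 Mb
Total: 276219.4 Mb = 34527.4 MB.
= 34.53 GB.

34.5 GB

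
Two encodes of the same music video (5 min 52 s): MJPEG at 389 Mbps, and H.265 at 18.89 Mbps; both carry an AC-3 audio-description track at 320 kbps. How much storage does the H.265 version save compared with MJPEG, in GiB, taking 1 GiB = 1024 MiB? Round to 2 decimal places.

15.17 GiB

5 min 52 s = 352 s
Audio: 320 kbps = 0.320 Mbps.
MJPEG: 389.320 Mbps × 352 s = 137040.6 Mb = 15.954 GiB.
H.265: 19.210 Mbps × 352 s = 6761.9 Mb = 0.787 GiB.
Saving: 15.954 − 0.787 = 15.166 GiB.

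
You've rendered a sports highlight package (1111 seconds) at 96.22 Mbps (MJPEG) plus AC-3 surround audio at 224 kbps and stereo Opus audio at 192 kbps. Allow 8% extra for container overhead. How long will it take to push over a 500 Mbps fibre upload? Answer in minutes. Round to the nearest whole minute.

4 minutes

Audio total: 224 + 192 = 416 kbps = 0.416 Mbps.
Total bitrate: 96.636 Mbps.
File: 96.636 Mbps × 1111 s = 107362.6 Mb.
With 8% container overhead: ×1.08. → 115951.6 Mb.
At 500 Mbps: 115951.6 / 500 = 231.9 s ≈ 3.87 minutes.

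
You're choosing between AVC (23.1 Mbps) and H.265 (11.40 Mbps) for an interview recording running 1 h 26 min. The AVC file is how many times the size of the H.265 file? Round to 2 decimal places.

2.03

1 h 26 min = 86 min = 5160 s
AVC: 23.100 Mbps × 5160 s = 119196.0 Mb = 14.899 GB.
H.265: 11.400 Mbps × 5160 s = 58824.0 Mb = 7.353 GB.
Ratio: 14.899 / 7.353 = 2.026.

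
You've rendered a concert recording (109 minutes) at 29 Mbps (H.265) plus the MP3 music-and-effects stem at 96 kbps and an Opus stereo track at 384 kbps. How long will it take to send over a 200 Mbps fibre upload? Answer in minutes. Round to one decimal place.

16.1 minutes

109 min = 6540 s
Audio total: 96 + 384 = 480 kbps = 0.480 Mbps.
Total bitrate: 29.480 Mbps.
File: 29.480 Mbps × 6540 s = 192799.2 Mb.
At 200 Mbps: 192799.2 / 200 = 964.0 s ≈ 16.1 minutes.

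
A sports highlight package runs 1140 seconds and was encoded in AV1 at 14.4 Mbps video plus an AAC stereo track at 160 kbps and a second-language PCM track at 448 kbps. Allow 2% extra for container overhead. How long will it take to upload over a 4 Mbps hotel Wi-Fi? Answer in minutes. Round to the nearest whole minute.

Audio total: 160 + 448 = 608 kbps = 0.608 Mbps.
Total bitrate: 15.008 Mbps.
File: 15.008 Mbps × 1140 s = 17109.1 Mb.
With 2% container overhead: ×1.02. → 17451.3 Mb.
At 4 Mbps: 17451.3 / 4 = 4362.8 s ≈ 72.7 minutes.

73 minutes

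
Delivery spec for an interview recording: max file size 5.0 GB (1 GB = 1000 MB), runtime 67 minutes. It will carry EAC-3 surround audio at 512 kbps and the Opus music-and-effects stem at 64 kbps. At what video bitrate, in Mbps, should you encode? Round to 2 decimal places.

9.37 Mbps

Budget: 5.0 GB = 40000.0 Mb.
67 min = 4020 s
Total bitrate budget: 40000.0 Mb / 4020 s = 9.950 Mbps.
Audio total: 512 + 64 = 576 kbps = 0.576 Mbps.
Video: 9.950 − 0.576 = 9.374 Mbps.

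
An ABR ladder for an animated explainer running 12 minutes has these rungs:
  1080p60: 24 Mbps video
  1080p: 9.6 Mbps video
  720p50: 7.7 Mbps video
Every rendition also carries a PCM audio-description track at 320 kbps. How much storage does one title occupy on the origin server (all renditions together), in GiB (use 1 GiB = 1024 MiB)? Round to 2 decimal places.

3.54 GiB

12 min = 720 s
Audio: 320 kbps = 0.320 Mbps.
Sum of rendition bitrates: (24+0.320) + (9.6+0.320) + (7.7+0.320) = 42.260 Mbps.
× 720 s = 30,427 Mb = 3,803 MB = 3.542 GiB.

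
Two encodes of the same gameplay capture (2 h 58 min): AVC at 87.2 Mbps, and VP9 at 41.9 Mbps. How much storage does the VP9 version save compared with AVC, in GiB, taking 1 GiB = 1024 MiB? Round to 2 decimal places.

56.32 GiB

2 h 58 min = 178 min = 10680 s
AVC: 87.200 Mbps × 10680 s = 931296.0 Mb = 108.417 GiB.
VP9: 41.900 Mbps × 10680 s = 447492.0 Mb = 52.095 GiB.
Saving: 108.417 − 52.095 = 56.322 GiB.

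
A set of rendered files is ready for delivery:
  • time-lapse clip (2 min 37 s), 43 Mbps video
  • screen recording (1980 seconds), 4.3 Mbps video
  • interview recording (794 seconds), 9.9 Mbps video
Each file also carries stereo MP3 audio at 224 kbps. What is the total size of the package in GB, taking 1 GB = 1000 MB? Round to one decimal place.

3.0 GB

Audio: 224 kbps = 0.224 Mbps.
time-lapse clip: 43.224 Mbps × 157 s = 6786.2 Mb
screen recording: 4.524 Mbps × 1980 s = 8957.5 Mb
interview recording: 10.124 Mbps × 794 s = 8038.5 Mb
Total: 23782.1 Mb = 2972.8 MB.
= 2.973 GB.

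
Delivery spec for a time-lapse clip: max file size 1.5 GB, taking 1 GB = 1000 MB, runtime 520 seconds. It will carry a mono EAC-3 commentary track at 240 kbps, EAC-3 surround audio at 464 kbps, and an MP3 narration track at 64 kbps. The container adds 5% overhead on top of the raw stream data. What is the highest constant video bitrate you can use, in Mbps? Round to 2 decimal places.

Budget: 1.5 GB = 12000.0 Mb.
Stream payload after overhead: 12000.0 / 1.05 = 11428.6 Mb.
Total bitrate budget: 11428.6 Mb / 520 s = 21.978 Mbps.
Audio total: 240 + 464 + 64 = 768 kbps = 0.768 Mbps.
Video: 21.978 − 0.768 = 21.210 Mbps.

21.21 Mbps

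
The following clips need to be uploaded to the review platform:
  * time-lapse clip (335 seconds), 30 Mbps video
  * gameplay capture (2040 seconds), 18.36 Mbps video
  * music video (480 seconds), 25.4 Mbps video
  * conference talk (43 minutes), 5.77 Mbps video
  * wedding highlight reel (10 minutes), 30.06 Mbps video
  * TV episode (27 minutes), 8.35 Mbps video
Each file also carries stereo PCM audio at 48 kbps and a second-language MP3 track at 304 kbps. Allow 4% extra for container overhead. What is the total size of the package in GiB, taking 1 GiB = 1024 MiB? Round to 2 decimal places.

Audio total: 48 + 304 = 352 kbps = 0.352 Mbps.
time-lapse clip: 30.352 Mbps × 335 s × 1.04 = 10574.6 Mb
gameplay capture: 18.712 Mbps × 2040 s × 1.04 = 39699.4 Mb
music video: 25.752 Mbps × 480 s × 1.04 = 12855.4 Mb
conference talk: 6.122 Mbps × 2580 s × 1.04 = 16426.6 Mb
wedding highlight reel: 30.412 Mbps × 600 s × 1.04 = 18977.1 Mb
TV episode: 8.702 Mbps × 1620 s × 1.04 = 14661.1 Mb
Total: 113194.2 Mb = 14149.3 MB.
= 13.18 GiB.

13.18 GiB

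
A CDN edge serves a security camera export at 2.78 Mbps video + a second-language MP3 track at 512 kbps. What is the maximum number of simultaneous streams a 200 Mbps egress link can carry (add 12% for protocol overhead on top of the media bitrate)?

Audio: 512 kbps = 0.512 Mbps.
Per-viewer media rate: 3.292 Mbps.
On the wire with 12% overhead: 3.687 Mbps.
200 Mbps = 200.0 Mbps; 200.0 / 3.687 = 54.24 → 54 viewers.

54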